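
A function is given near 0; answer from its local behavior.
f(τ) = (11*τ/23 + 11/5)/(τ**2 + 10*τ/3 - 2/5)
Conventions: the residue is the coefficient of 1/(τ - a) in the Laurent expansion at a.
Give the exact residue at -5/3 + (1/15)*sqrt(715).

The factor τ**2 + 10*τ/3 - 2/5 splits as (τ - a)(τ - a') with a = -5/3 + (1/15)*sqrt(715), a' = -5/3 - (1/15)*sqrt(715). At the order-1 pole a set g(τ) = (τ - a)*f(τ) = [11*τ/23 + 11/5] / (τ - a').
Simple pole: residue = g(a) at a = -5/3 + (1/15)*sqrt(715), which is 11/46 + (22/1495)*sqrt(715).

The residue is 11/46 + (22/1495)*sqrt(715).


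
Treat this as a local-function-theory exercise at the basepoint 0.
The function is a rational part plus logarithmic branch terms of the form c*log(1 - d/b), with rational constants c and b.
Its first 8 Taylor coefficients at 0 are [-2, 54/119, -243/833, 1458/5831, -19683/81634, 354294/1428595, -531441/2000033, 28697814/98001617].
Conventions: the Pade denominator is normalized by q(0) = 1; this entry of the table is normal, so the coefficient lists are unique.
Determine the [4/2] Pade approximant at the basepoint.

Taylor coefficients needed (read off): a_0 = -2, a_1 = 54/119, a_2 = -243/833, a_3 = 1458/5831, a_4 = -19683/81634, a_5 = 354294/1428595, a_6 = -531441/2000033.
Write the denominator as Q(d) = 1 + q1*d + q2*d^2. Requiring Q*f - P = O(d^7) with deg P <= 4 kills the coefficients of d^5..d^6 in Q*f:
  d^5: a_5 + q1*a_4 + q2*a_3 = 0, i.e. 354294/1428595 + (-19683/81634)*q1 + (1458/5831)*q2 = 0.
  d^6: a_6 + q1*a_5 + q2*a_4 = 0, i.e. -531441/2000033 + (354294/1428595)*q1 + (-19683/81634)*q2 = 0.
Solving this linear system: q1 = 12/7, q2 = 162/245.
The numerator is Q*f truncated at degree 4: P0 = a_0 = -2; P1 = a_1 + q1*a_0 = -354/119; P2 = a_2 + q1*a_1 + q2*a_0 = -3483/4165; P3 = a_3 + q1*a_2 + q2*a_1 = 1458/29155; P4 = a_4 + q1*a_3 + q2*a_2 = -2187/408170.

The Pade approximant has numerator coefficients [-2, -354/119, -3483/4165, 1458/29155, -2187/408170]; denominator coefficients [1, 12/7, 162/245].


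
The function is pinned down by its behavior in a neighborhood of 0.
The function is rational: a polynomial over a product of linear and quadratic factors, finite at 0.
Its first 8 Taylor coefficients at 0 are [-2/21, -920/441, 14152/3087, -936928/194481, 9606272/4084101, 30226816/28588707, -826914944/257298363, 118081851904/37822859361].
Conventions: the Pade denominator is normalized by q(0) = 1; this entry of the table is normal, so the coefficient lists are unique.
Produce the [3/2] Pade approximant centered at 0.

Taylor coefficients needed (read off): a_0 = -2/21, a_1 = -920/441, a_2 = 14152/3087, a_3 = -936928/194481, a_4 = 9606272/4084101, a_5 = 30226816/28588707.
Write the denominator as Q(ν) = 1 + q1*ν + q2*ν^2. Requiring Q*f - P = O(ν^6) with deg P <= 3 kills the coefficients of ν^4..ν^5 in Q*f:
  ν^4: a_4 + q1*a_3 + q2*a_2 = 0, i.e. 9606272/4084101 + (-936928/194481)*q1 + (14152/3087)*q2 = 0.
  ν^5: a_5 + q1*a_4 + q2*a_3 = 0, i.e. 30226816/28588707 + (9606272/4084101)*q1 + (-936928/194481)*q2 = 0.
Solving this linear system: q1 = 12549135071/9638470758, q2 = 3762769882/4400171433.
The numerator is Q*f truncated at degree 3: P0 = a_0 = -2/21; P1 = a_1 + q1*a_0 = -507205311/229487399; P2 = a_2 + q1*a_1 + q2*a_0 = 124796328/69843991; P3 = a_3 + q1*a_2 + q2*a_1 = -1016461188/1606411793.

The Pade approximant has numerator coefficients [-2/21, -507205311/229487399, 124796328/69843991, -1016461188/1606411793]; denominator coefficients [1, 12549135071/9638470758, 3762769882/4400171433].


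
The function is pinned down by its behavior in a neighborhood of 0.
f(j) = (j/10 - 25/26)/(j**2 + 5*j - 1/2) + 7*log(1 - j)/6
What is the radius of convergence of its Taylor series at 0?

Denominator factor (j**2 + 5*j - 1/2): discriminant 27, real irrational roots -5/2 + (3/2)*sqrt(3) and -5/2 - (3/2)*sqrt(3); poles of order 1, moduli -5/2 + (3/2)*sqrt(3) and 5/2 + (3/2)*sqrt(3).
Branch term (7/6)*log(1 - j/(1)): its argument vanishes at j = 1, a logarithmic branch point, modulus 1.
The radius of convergence is the smallest modulus among the singular points: -5/2 + (3/2)*sqrt(3).

The radius of convergence is -5/2 + (3/2)*sqrt(3).


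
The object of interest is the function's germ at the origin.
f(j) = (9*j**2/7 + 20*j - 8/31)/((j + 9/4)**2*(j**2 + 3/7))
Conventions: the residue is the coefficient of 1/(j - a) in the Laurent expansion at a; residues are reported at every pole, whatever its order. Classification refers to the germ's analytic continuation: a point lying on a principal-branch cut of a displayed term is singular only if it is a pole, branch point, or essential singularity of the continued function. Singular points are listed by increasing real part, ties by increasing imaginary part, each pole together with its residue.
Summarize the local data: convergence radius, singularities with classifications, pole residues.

Denominator factor (j + 9/4)^2: pole of order 2 at -9/4, modulus 9/4.
Denominator factor (j**2 + 3/7): discriminant -12/7, complex-conjugate roots ((1/7)*sqrt(21))*i and -((1/7)*sqrt(21))*i; poles of order 1, moduli (1/7)*sqrt(21) and (1/7)*sqrt(21).
The radius of convergence is the smallest modulus among the singular points: (1/7)*sqrt(21).
At the order-2 pole -9/4 set g(j) = (j - (-9/4))^2*f(j) = (9*j**2/7 + 20*j - 8/31)/(j**2 + 3/7).
Order-2 pole: residue = g'(a); g'(-9/4) = -12485056/3908325, so the residue is -12485056/3908325.
The factor j**2 + 3/7 splits as (j - a)(j - a') with a = -((1/7)*sqrt(21))*i, a' = ((1/7)*sqrt(21))*i. At the order-1 pole a set g(j) = (j - a)*f(j) = [(9*j**2/7 + 20*j - 8/31)/(j + 9/4)**2] / (j - a').
Simple pole: residue = g(a) at a = -((1/7)*sqrt(21))*i, which is (6242528/3908325) + ((15797944/82074825)*sqrt(21))*i.
The factor j**2 + 3/7 splits as (j - a)(j - a') with a = ((1/7)*sqrt(21))*i, a' = -((1/7)*sqrt(21))*i. At the order-1 pole a set g(j) = (j - a)*f(j) = [(9*j**2/7 + 20*j - 8/31)/(j + 9/4)**2] / (j - a').
Simple pole: residue = g(a) at a = ((1/7)*sqrt(21))*i, which is (6242528/3908325) - ((15797944/82074825)*sqrt(21))*i.
List the singular points by increasing real part (a conjugate pair: the negative imaginary part first).

Radius of convergence at 0: (1/7)*sqrt(21).
At -9/4: a pole of order 2; residue -12485056/3908325.
At -((1/7)*sqrt(21))*i: a pole of order 1; residue (6242528/3908325) + ((15797944/82074825)*sqrt(21))*i.
At ((1/7)*sqrt(21))*i: a pole of order 1; residue (6242528/3908325) - ((15797944/82074825)*sqrt(21))*i.


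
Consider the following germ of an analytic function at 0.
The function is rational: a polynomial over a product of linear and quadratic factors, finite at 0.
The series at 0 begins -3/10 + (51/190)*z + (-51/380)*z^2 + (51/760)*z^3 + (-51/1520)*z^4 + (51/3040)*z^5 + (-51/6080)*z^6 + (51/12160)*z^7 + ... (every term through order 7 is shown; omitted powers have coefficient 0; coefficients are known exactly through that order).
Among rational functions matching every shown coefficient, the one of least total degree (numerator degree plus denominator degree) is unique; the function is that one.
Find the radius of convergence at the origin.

The radius of convergence is 2.

No rational of total degree below 2 reproduces all 8 coefficients; solving the [1/1] Pade equations on them gives f(z) = (9*z/38 - 3/5)/(z + 2), whose expansion matches every shown term.
Denominator factor (z + 2): pole of order 1 at -2, modulus 2.
The radius of convergence is the smallest modulus among the singular points: 2.


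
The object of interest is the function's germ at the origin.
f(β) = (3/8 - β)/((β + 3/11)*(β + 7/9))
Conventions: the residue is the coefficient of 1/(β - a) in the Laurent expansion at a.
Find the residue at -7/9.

At the order-1 pole -7/9 set g(β) = (β - (-7/9))*f(β) = (3/8 - β)/(β + 3/11).
Simple pole: residue = g(a) at a = -7/9, which is -913/400.

The residue is -913/400.


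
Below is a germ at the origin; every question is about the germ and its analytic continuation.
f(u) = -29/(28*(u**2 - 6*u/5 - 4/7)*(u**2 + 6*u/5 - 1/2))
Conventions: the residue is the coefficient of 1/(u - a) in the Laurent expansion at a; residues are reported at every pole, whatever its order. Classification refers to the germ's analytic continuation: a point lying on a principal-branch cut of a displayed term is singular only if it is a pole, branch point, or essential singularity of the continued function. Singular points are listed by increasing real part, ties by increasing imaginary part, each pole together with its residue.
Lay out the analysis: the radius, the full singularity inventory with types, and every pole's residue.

Denominator factor (u**2 - 6*u/5 - 4/7): discriminant 652/175, real irrational roots 3/5 + (1/35)*sqrt(1141) and 3/5 - (1/35)*sqrt(1141); poles of order 1, moduli 3/5 + (1/35)*sqrt(1141) and -3/5 + (1/35)*sqrt(1141).
Denominator factor (u**2 + 6*u/5 - 1/2): discriminant 86/25, real irrational roots -3/5 + (1/10)*sqrt(86) and -3/5 - (1/10)*sqrt(86); poles of order 1, moduli -3/5 + (1/10)*sqrt(86) and 3/5 + (1/10)*sqrt(86).
The radius of convergence is the smallest modulus among the singular points: -3/5 + (1/10)*sqrt(86).
The factor u**2 + 6*u/5 - 1/2 splits as (u - a)(u - a') with a = -3/5 - (1/10)*sqrt(86), a' = -3/5 + (1/10)*sqrt(86). At the order-1 pole a set g(u) = (u - a)*f(u) = [-29/(28*(u**2 - 6*u/5 - 4/7))] / (u - a').
Simple pole: residue = g(a) at a = -3/5 - (1/10)*sqrt(86), which is 1218/3019 - (13891/519268)*sqrt(86).
The factor u**2 - 6*u/5 - 4/7 splits as (u - a)(u - a') with a = 3/5 - (1/35)*sqrt(1141), a' = 3/5 + (1/35)*sqrt(1141). At the order-1 pole a set g(u) = (u - a)*f(u) = [-29/(28*(u**2 + 6*u/5 - 1/2))] / (u - a').
Simple pole: residue = g(a) at a = 3/5 - (1/35)*sqrt(1141), which is -1218/3019 - (15341/1968388)*sqrt(1141).
The factor u**2 + 6*u/5 - 1/2 splits as (u - a)(u - a') with a = -3/5 + (1/10)*sqrt(86), a' = -3/5 - (1/10)*sqrt(86). At the order-1 pole a set g(u) = (u - a)*f(u) = [-29/(28*(u**2 - 6*u/5 - 4/7))] / (u - a').
Simple pole: residue = g(a) at a = -3/5 + (1/10)*sqrt(86), which is 1218/3019 + (13891/519268)*sqrt(86).
The factor u**2 - 6*u/5 - 4/7 splits as (u - a)(u - a') with a = 3/5 + (1/35)*sqrt(1141), a' = 3/5 - (1/35)*sqrt(1141). At the order-1 pole a set g(u) = (u - a)*f(u) = [-29/(28*(u**2 + 6*u/5 - 1/2))] / (u - a').
Simple pole: residue = g(a) at a = 3/5 + (1/35)*sqrt(1141), which is -1218/3019 + (15341/1968388)*sqrt(1141).
List the singular points by increasing real part (a conjugate pair: the negative imaginary part first).

Radius of convergence at 0: -3/5 + (1/10)*sqrt(86).
At -3/5 - (1/10)*sqrt(86): a pole of order 1; residue 1218/3019 - (13891/519268)*sqrt(86).
At 3/5 - (1/35)*sqrt(1141): a pole of order 1; residue -1218/3019 - (15341/1968388)*sqrt(1141).
At -3/5 + (1/10)*sqrt(86): a pole of order 1; residue 1218/3019 + (13891/519268)*sqrt(86).
At 3/5 + (1/35)*sqrt(1141): a pole of order 1; residue -1218/3019 + (15341/1968388)*sqrt(1141).


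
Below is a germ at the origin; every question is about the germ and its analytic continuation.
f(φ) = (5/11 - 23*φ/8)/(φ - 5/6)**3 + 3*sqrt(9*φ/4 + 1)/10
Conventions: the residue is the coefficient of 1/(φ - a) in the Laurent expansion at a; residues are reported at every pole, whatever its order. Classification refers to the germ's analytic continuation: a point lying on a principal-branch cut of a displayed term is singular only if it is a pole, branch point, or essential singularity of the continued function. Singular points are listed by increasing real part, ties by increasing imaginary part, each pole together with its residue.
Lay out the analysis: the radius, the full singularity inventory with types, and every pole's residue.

Denominator factor (φ - 5/6)^3: pole of order 3 at 5/6, modulus 5/6.
Branch term (3/10)*sqrt(1 - φ/(-4/9)): its argument vanishes at φ = -4/9, a square-root branch point, modulus 4/9.
The radius of convergence is the smallest modulus among the singular points: 4/9.
The branch term is analytic at 5/6 and contributes nothing to the residue; only the rational part matters.
At the order-3 pole 5/6 set g(φ) = (φ - (5/6))^3*(rational part) = 5/11 - 23*φ/8.
Order-3 pole: residue = g''(a)/2; g''(5/6) = 0, so the residue is 0.
List the singular points by increasing real part (a conjugate pair: the negative imaginary part first).

Radius of convergence at 0: 4/9.
At -4/9: an algebraic (square-root) branch point.
At 5/6: a pole of order 3; residue 0.


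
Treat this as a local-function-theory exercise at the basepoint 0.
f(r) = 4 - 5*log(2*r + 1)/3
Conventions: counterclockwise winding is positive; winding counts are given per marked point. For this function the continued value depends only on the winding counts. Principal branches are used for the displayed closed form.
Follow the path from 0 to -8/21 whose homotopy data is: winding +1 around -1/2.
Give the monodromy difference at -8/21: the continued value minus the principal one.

The rational part is single-valued and drops out of the difference; each branch term changes only by its own monodromy.
(-5/3)*log(1 - r/(-1/2)): each positive loop around -1/2 adds 2*pi*i to the log, so winding +1 contributes (-5/3)*(1)*2*pi*i = -(10/3)*pi*i.
Summing the contributions at r = -8/21 gives -(10/3)*pi*i.

Continued minus principal equals -(10/3)*pi*i.


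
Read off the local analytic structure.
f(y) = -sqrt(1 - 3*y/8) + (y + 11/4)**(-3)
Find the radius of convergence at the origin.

Denominator factor (y + 11/4)^3: pole of order 3 at -11/4, modulus 11/4.
Branch term (-1)*sqrt(1 - y/(8/3)): its argument vanishes at y = 8/3, a square-root branch point, modulus 8/3.
The radius of convergence is the smallest modulus among the singular points: 8/3.

The radius of convergence is 8/3.


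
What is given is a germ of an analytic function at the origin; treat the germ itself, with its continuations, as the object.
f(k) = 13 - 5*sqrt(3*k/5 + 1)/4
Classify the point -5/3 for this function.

The term (-5/4)*sqrt(1 - k/(-5/3)) has argument 1 - -5/3/(-5/3) = 0 at -5/3: a square-root (algebraic, two-sheeted) branch point; the remaining terms are analytic or single-valued there.

The point is an algebraic (square-root) branch point.


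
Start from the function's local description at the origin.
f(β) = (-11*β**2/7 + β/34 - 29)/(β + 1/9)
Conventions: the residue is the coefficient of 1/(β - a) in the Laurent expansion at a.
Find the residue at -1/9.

The residue is -559499/19278.

At the order-1 pole -1/9 set g(β) = (β - (-1/9))*f(β) = -11*β**2/7 + β/34 - 29.
Simple pole: residue = g(a) at a = -1/9, which is -559499/19278.


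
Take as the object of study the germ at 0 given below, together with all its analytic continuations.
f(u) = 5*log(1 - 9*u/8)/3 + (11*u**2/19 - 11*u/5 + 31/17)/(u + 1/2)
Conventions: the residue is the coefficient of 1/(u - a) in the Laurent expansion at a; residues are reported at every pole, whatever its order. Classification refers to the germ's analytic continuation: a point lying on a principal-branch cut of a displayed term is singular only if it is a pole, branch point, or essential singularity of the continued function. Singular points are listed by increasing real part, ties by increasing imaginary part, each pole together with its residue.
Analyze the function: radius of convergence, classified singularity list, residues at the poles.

Denominator factor (u + 1/2): pole of order 1 at -1/2, modulus 1/2.
Branch term (5/3)*log(1 - u/(8/9)): its argument vanishes at u = 8/9, a logarithmic branch point, modulus 8/9.
The radius of convergence is the smallest modulus among the singular points: 1/2.
The branch term is analytic at -1/2 and contributes nothing to the residue; only the rational part matters.
At the order-1 pole -1/2 set g(u) = (u - (-1/2))*(rational part) = 11*u**2/19 - 11*u/5 + 31/17.
Simple pole: residue = g(a) at a = -1/2, which is 19821/6460.
List the singular points by increasing real part (a conjugate pair: the negative imaginary part first).

Radius of convergence at 0: 1/2.
At -1/2: a pole of order 1; residue 19821/6460.
At 8/9: a logarithmic branch point.


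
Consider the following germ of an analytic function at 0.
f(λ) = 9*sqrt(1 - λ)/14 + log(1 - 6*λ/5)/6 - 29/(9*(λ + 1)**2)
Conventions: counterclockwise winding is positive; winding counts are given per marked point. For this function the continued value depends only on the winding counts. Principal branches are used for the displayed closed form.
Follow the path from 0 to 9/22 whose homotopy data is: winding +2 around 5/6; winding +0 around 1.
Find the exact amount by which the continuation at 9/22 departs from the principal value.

The rational part is single-valued and drops out of the difference; each branch term changes only by its own monodromy.
(9/14)*sqrt(1 - λ/(1)): winding +0 is even, the square root returns to the same sheet, contribution 0.
(1/6)*log(1 - λ/(5/6)): each positive loop around 5/6 adds 2*pi*i to the log, so winding +2 contributes (1/6)*(2)*2*pi*i = (2/3)*pi*i.
Summing the contributions at λ = 9/22 gives (2/3)*pi*i.

Continued minus principal equals (2/3)*pi*i.


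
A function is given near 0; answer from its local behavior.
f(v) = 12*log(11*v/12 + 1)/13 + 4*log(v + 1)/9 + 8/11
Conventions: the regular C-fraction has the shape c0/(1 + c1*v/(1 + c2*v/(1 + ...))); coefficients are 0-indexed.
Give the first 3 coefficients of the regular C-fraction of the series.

The regular C-fraction coefficients are [8/11, -1661/936, 158809/70668].

Taylor coefficients (expand at 0): a_0 = 8/11, a_1 = 151/117, a_2 = -571/936.
c0 = a_0 = 8/11. Peel one level at a time: if S = 1 + c*v/S' with S'(0) = 1, then c is the v-coefficient of S and S' = c*v/(S - 1).
S_1 = c0/f = 1 + (-1661/936)*v + (1746899/438048)*v^2 + ...; c1 = -1661/936.
S_2 = c1*v/(S_1 - 1) = 1 + (158809/70668)*v + ...; c2 = 158809/70668.


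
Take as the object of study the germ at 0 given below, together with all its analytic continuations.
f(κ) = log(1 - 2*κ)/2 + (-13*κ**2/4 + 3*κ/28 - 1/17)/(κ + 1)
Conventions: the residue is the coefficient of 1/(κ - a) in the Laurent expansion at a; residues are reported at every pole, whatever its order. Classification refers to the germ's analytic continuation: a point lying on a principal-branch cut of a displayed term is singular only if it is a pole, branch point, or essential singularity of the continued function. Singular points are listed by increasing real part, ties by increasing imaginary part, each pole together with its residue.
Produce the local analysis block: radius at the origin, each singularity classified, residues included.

Radius of convergence at 0: 1/2.
At -1: a pole of order 1; residue -813/238.
At 1/2: a logarithmic branch point.

Denominator factor (κ + 1): pole of order 1 at -1, modulus 1.
Branch term (1/2)*log(1 - κ/(1/2)): its argument vanishes at κ = 1/2, a logarithmic branch point, modulus 1/2.
The radius of convergence is the smallest modulus among the singular points: 1/2.
The branch term is analytic at -1 and contributes nothing to the residue; only the rational part matters.
At the order-1 pole -1 set g(κ) = (κ - (-1))*(rational part) = -13*κ**2/4 + 3*κ/28 - 1/17.
Simple pole: residue = g(a) at a = -1, which is -813/238.
List the singular points by increasing real part (a conjugate pair: the negative imaginary part first).


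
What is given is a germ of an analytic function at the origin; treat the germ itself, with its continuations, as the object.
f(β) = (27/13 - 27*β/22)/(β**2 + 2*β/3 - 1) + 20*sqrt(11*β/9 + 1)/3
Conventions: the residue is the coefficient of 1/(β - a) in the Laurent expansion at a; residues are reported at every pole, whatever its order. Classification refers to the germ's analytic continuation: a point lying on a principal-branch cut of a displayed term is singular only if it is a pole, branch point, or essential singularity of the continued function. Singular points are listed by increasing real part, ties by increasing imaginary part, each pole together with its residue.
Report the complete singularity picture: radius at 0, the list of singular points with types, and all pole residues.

Denominator factor (β**2 + 2*β/3 - 1): discriminant 40/9, real irrational roots -1/3 + (1/3)*sqrt(10) and -1/3 - (1/3)*sqrt(10); poles of order 1, moduli -1/3 + (1/3)*sqrt(10) and 1/3 + (1/3)*sqrt(10).
Branch term (20/3)*sqrt(1 - β/(-9/11)): its argument vanishes at β = -9/11, a square-root branch point, modulus 9/11.
The radius of convergence is the smallest modulus among the singular points: -1/3 + (1/3)*sqrt(10).
The branch term is analytic at -1/3 - (1/3)*sqrt(10) and contributes nothing to the residue; only the rational part matters.
The factor β**2 + 2*β/3 - 1 splits as (β - a)(β - a') with a = -1/3 - (1/3)*sqrt(10), a' = -1/3 + (1/3)*sqrt(10). At the order-1 pole a set g(β) = (β - a)*(rational part) = [27/13 - 27*β/22] / (β - a').
Simple pole: residue = g(a) at a = -1/3 - (1/3)*sqrt(10), which is -27/44 - (2133/5720)*sqrt(10).
The branch term is analytic at -1/3 + (1/3)*sqrt(10) and contributes nothing to the residue; only the rational part matters.
The factor β**2 + 2*β/3 - 1 splits as (β - a)(β - a') with a = -1/3 + (1/3)*sqrt(10), a' = -1/3 - (1/3)*sqrt(10). At the order-1 pole a set g(β) = (β - a)*(rational part) = [27/13 - 27*β/22] / (β - a').
Simple pole: residue = g(a) at a = -1/3 + (1/3)*sqrt(10), which is -27/44 + (2133/5720)*sqrt(10).
List the singular points by increasing real part (a conjugate pair: the negative imaginary part first).

Radius of convergence at 0: -1/3 + (1/3)*sqrt(10).
At -1/3 - (1/3)*sqrt(10): a pole of order 1; residue -27/44 - (2133/5720)*sqrt(10).
At -9/11: an algebraic (square-root) branch point.
At -1/3 + (1/3)*sqrt(10): a pole of order 1; residue -27/44 + (2133/5720)*sqrt(10).


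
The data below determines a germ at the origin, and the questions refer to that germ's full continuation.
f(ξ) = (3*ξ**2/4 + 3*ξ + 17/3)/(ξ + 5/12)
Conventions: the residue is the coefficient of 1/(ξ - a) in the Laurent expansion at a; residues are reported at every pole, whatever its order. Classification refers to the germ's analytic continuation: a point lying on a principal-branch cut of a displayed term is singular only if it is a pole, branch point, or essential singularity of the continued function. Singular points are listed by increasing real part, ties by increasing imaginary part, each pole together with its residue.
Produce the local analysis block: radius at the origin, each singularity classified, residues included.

Radius of convergence at 0: 5/12.
At -5/12: a pole of order 1; residue 291/64.

Denominator factor (ξ + 5/12): pole of order 1 at -5/12, modulus 5/12.
The radius of convergence is the smallest modulus among the singular points: 5/12.
At the order-1 pole -5/12 set g(ξ) = (ξ - (-5/12))*f(ξ) = 3*ξ**2/4 + 3*ξ + 17/3.
Simple pole: residue = g(a) at a = -5/12, which is 291/64.


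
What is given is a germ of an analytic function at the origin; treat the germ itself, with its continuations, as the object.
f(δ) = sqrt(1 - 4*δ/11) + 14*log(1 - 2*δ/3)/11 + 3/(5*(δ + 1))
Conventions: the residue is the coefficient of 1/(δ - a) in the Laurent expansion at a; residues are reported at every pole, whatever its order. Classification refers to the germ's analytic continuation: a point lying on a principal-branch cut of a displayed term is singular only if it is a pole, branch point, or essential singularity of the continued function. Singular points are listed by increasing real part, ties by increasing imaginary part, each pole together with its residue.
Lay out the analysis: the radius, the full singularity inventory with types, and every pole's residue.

Denominator factor (δ + 1): pole of order 1 at -1, modulus 1.
Branch term (14/11)*log(1 - δ/(3/2)): its argument vanishes at δ = 3/2, a logarithmic branch point, modulus 3/2.
Branch term (1)*sqrt(1 - δ/(11/4)): its argument vanishes at δ = 11/4, a square-root branch point, modulus 11/4.
The radius of convergence is the smallest modulus among the singular points: 1.
The branch terms are analytic at -1 and contribute nothing to the residue; only the rational part matters.
At the order-1 pole -1 set g(δ) = (δ - (-1))*(rational part) = 3/5.
Simple pole: residue = g(a) at a = -1, which is 3/5.
List the singular points by increasing real part (a conjugate pair: the negative imaginary part first).

Radius of convergence at 0: 1.
At -1: a pole of order 1; residue 3/5.
At 3/2: a logarithmic branch point.
At 11/4: an algebraic (square-root) branch point.


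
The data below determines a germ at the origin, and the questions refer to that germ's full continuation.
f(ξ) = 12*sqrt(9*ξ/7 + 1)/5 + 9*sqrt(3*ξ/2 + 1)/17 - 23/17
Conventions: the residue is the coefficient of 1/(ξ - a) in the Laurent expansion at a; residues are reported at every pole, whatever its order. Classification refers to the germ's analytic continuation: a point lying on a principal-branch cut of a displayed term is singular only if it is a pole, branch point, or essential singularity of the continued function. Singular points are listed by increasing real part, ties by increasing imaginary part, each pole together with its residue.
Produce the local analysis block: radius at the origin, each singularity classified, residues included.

Radius of convergence at 0: 2/3.
At -7/9: an algebraic (square-root) branch point.
At -2/3: an algebraic (square-root) branch point.

Branch term (9/17)*sqrt(1 - ξ/(-2/3)): its argument vanishes at ξ = -2/3, a square-root branch point, modulus 2/3.
Branch term (12/5)*sqrt(1 - ξ/(-7/9)): its argument vanishes at ξ = -7/9, a square-root branch point, modulus 7/9.
The radius of convergence is the smallest modulus among the singular points: 2/3.
List the singular points by increasing real part (a conjugate pair: the negative imaginary part first).


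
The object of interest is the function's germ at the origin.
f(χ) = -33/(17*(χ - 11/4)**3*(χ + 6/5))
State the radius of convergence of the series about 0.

Denominator factor (χ - 11/4)^3: pole of order 3 at 11/4, modulus 11/4.
Denominator factor (χ + 6/5): pole of order 1 at -6/5, modulus 6/5.
The radius of convergence is the smallest modulus among the singular points: 6/5.

The radius of convergence is 6/5.


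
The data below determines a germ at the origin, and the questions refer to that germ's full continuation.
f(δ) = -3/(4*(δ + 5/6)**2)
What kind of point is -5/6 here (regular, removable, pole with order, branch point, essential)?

The point is a pole of order 2.

The denominator factor δ + 5/6 vanishes at -5/6 and appears to the power 2; the numerator there equals -3/4, nonzero, and no other factor vanishes.
Hence a pole whose order is the multiplicity, 2.


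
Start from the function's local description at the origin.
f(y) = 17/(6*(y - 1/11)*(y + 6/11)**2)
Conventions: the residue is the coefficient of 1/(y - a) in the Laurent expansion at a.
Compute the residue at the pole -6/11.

At the order-2 pole -6/11 set g(y) = (y - (-6/11))^2*f(y) = 17/(6*(y - 1/11)).
Order-2 pole: residue = g'(a); g'(-6/11) = -2057/294, so the residue is -2057/294.

The residue is -2057/294.


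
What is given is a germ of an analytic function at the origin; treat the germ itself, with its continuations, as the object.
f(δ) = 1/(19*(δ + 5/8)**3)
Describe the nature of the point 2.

Denominator factors: δ + 5/8 = 21/8 at δ = 2 — none vanishes.
So the germ continues analytically to 2.

The point is a regular point.


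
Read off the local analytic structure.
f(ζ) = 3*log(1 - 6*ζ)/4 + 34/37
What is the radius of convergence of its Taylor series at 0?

The radius of convergence is 1/6.

Branch term (3/4)*log(1 - ζ/(1/6)): its argument vanishes at ζ = 1/6, a logarithmic branch point, modulus 1/6.
The radius of convergence is the smallest modulus among the singular points: 1/6.


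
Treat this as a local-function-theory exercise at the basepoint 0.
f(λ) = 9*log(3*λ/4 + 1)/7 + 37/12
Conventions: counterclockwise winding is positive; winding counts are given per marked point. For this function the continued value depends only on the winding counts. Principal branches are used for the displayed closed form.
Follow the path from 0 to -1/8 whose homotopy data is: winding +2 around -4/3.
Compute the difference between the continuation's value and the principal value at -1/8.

The rational part is single-valued and drops out of the difference; each branch term changes only by its own monodromy.
(9/7)*log(1 - λ/(-4/3)): each positive loop around -4/3 adds 2*pi*i to the log, so winding +2 contributes (9/7)*(2)*2*pi*i = (36/7)*pi*i.
Summing the contributions at λ = -1/8 gives (36/7)*pi*i.

Continued minus principal equals (36/7)*pi*i.


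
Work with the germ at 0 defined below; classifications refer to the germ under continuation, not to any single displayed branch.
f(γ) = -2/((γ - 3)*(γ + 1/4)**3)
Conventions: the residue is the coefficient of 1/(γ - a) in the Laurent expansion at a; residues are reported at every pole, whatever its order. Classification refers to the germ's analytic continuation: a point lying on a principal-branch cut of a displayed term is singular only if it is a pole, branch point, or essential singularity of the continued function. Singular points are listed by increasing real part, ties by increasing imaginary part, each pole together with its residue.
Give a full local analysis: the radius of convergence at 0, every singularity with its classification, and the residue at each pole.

Radius of convergence at 0: 1/4.
At -1/4: a pole of order 3; residue 128/2197.
At 3: a pole of order 1; residue -128/2197.

Denominator factor (γ + 1/4)^3: pole of order 3 at -1/4, modulus 1/4.
Denominator factor (γ - 3): pole of order 1 at 3, modulus 3.
The radius of convergence is the smallest modulus among the singular points: 1/4.
At the order-3 pole -1/4 set g(γ) = (γ - (-1/4))^3*f(γ) = -2/(γ - 3).
Order-3 pole: residue = g''(a)/2; g''(-1/4) = 256/2197, so the residue is 128/2197.
At the order-1 pole 3 set g(γ) = (γ - (3))*f(γ) = -2/(γ + 1/4)**3.
Simple pole: residue = g(a) at a = 3, which is -128/2197.
List the singular points by increasing real part (a conjugate pair: the negative imaginary part first).


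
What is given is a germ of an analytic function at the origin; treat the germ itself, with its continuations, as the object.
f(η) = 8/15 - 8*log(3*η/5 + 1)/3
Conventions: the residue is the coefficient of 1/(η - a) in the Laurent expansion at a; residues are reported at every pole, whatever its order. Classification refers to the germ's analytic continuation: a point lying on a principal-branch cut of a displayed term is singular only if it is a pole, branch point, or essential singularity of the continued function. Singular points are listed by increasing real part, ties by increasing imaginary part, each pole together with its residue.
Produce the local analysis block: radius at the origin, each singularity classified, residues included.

Branch term (-8/3)*log(1 - η/(-5/3)): its argument vanishes at η = -5/3, a logarithmic branch point, modulus 5/3.
The radius of convergence is the smallest modulus among the singular points: 5/3.

Radius of convergence at 0: 5/3.
At -5/3: a logarithmic branch point.


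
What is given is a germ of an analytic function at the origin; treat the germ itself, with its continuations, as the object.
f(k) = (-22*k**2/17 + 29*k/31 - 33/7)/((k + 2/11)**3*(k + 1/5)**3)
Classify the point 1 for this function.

The point is a regular point.

Denominator factors: k + 1/5 = 6/5 at k = 1; k + 2/11 = 13/11 at k = 1 — none vanishes.
So the germ continues analytically to 1.


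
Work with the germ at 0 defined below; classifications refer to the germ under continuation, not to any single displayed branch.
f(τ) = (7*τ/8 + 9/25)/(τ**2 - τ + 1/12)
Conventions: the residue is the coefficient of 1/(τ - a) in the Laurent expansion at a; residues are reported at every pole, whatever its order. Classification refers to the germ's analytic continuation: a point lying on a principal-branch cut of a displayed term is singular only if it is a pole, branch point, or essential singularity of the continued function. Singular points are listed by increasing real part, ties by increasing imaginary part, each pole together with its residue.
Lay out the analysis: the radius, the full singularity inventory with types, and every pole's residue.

Denominator factor (τ**2 - τ + 1/12): discriminant 2/3, real irrational roots 1/2 + (1/6)*sqrt(6) and 1/2 - (1/6)*sqrt(6); poles of order 1, moduli 1/2 + (1/6)*sqrt(6) and 1/2 - (1/6)*sqrt(6).
The radius of convergence is the smallest modulus among the singular points: 1/2 - (1/6)*sqrt(6).
The factor τ**2 - τ + 1/12 splits as (τ - a)(τ - a') with a = 1/2 - (1/6)*sqrt(6), a' = 1/2 + (1/6)*sqrt(6). At the order-1 pole a set g(τ) = (τ - a)*f(τ) = [7*τ/8 + 9/25] / (τ - a').
Simple pole: residue = g(a) at a = 1/2 - (1/6)*sqrt(6), which is 7/16 - (319/800)*sqrt(6).
The factor τ**2 - τ + 1/12 splits as (τ - a)(τ - a') with a = 1/2 + (1/6)*sqrt(6), a' = 1/2 - (1/6)*sqrt(6). At the order-1 pole a set g(τ) = (τ - a)*f(τ) = [7*τ/8 + 9/25] / (τ - a').
Simple pole: residue = g(a) at a = 1/2 + (1/6)*sqrt(6), which is 7/16 + (319/800)*sqrt(6).
List the singular points by increasing real part (a conjugate pair: the negative imaginary part first).

Radius of convergence at 0: 1/2 - (1/6)*sqrt(6).
At 1/2 - (1/6)*sqrt(6): a pole of order 1; residue 7/16 - (319/800)*sqrt(6).
At 1/2 + (1/6)*sqrt(6): a pole of order 1; residue 7/16 + (319/800)*sqrt(6).


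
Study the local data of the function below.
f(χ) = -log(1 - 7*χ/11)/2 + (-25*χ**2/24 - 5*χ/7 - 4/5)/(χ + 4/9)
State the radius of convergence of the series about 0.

Denominator factor (χ + 4/9): pole of order 1 at -4/9, modulus 4/9.
Branch term (-1/2)*log(1 - χ/(11/7)): its argument vanishes at χ = 11/7, a logarithmic branch point, modulus 11/7.
The radius of convergence is the smallest modulus among the singular points: 4/9.

The radius of convergence is 4/9.


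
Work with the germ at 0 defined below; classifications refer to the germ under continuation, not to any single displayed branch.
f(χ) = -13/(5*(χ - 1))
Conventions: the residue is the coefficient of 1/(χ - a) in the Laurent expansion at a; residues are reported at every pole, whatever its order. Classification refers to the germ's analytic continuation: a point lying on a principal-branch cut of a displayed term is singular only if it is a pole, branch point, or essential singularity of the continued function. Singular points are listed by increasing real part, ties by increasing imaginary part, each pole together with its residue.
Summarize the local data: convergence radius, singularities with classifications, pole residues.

Radius of convergence at 0: 1.
At 1: a pole of order 1; residue -13/5.

Denominator factor (χ - 1): pole of order 1 at 1, modulus 1.
The radius of convergence is the smallest modulus among the singular points: 1.
At the order-1 pole 1 set g(χ) = (χ - (1))*f(χ) = -13/5.
Simple pole: residue = g(a) at a = 1, which is -13/5.


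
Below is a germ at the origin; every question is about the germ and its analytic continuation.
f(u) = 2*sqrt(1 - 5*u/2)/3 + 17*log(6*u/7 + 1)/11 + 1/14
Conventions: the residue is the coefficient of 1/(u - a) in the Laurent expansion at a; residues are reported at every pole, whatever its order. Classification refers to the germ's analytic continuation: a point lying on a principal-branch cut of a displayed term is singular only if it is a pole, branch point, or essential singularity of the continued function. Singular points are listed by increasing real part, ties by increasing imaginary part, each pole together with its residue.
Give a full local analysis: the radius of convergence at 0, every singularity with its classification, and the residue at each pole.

Radius of convergence at 0: 2/5.
At -7/6: a logarithmic branch point.
At 2/5: an algebraic (square-root) branch point.

Branch term (2/3)*sqrt(1 - u/(2/5)): its argument vanishes at u = 2/5, a square-root branch point, modulus 2/5.
Branch term (17/11)*log(1 - u/(-7/6)): its argument vanishes at u = -7/6, a logarithmic branch point, modulus 7/6.
The radius of convergence is the smallest modulus among the singular points: 2/5.
List the singular points by increasing real part (a conjugate pair: the negative imaginary part first).


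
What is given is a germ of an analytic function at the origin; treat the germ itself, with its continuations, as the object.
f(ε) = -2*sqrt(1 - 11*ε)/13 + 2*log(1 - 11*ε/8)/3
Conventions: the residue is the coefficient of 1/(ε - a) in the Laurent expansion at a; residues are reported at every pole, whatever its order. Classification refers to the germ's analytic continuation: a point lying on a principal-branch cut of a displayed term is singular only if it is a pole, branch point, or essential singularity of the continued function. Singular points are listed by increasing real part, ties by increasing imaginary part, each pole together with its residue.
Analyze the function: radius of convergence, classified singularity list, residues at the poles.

Branch term (2/3)*log(1 - ε/(8/11)): its argument vanishes at ε = 8/11, a logarithmic branch point, modulus 8/11.
Branch term (-2/13)*sqrt(1 - ε/(1/11)): its argument vanishes at ε = 1/11, a square-root branch point, modulus 1/11.
The radius of convergence is the smallest modulus among the singular points: 1/11.
List the singular points by increasing real part (a conjugate pair: the negative imaginary part first).

Radius of convergence at 0: 1/11.
At 1/11: an algebraic (square-root) branch point.
At 8/11: a logarithmic branch point.


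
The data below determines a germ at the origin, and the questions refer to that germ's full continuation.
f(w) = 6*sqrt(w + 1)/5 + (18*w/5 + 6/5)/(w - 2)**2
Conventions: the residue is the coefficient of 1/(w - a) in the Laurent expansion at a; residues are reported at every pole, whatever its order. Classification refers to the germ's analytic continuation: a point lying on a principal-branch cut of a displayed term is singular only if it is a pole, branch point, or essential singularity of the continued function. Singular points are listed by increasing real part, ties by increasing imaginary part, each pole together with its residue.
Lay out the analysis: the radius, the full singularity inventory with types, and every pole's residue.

Denominator factor (w - 2)^2: pole of order 2 at 2, modulus 2.
Branch term (6/5)*sqrt(1 - w/(-1)): its argument vanishes at w = -1, a square-root branch point, modulus 1.
The radius of convergence is the smallest modulus among the singular points: 1.
The branch term is analytic at 2 and contributes nothing to the residue; only the rational part matters.
At the order-2 pole 2 set g(w) = (w - (2))^2*(rational part) = 18*w/5 + 6/5.
Order-2 pole: residue = g'(a); g'(2) = 18/5, so the residue is 18/5.
List the singular points by increasing real part (a conjugate pair: the negative imaginary part first).

Radius of convergence at 0: 1.
At -1: an algebraic (square-root) branch point.
At 2: a pole of order 2; residue 18/5.


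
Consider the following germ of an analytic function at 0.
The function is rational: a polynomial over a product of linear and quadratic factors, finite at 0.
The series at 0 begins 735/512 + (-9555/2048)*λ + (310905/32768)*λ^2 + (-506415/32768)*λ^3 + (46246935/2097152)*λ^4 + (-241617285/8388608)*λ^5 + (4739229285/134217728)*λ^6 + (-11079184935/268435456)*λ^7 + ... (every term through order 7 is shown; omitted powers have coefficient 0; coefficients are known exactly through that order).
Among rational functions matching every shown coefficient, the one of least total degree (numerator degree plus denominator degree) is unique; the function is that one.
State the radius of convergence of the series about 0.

The radius of convergence is 8/7.

No rational of total degree below 4 reproduces all 8 coefficients; solving the [0/4] Pade equations on them gives f(λ) = 10/(3*(λ + 8/7)**2*(λ + 4/3)**2), whose expansion matches every shown term.
Denominator factor (λ + 8/7)^2: pole of order 2 at -8/7, modulus 8/7.
Denominator factor (λ + 4/3)^2: pole of order 2 at -4/3, modulus 4/3.
The radius of convergence is the smallest modulus among the singular points: 8/7.
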